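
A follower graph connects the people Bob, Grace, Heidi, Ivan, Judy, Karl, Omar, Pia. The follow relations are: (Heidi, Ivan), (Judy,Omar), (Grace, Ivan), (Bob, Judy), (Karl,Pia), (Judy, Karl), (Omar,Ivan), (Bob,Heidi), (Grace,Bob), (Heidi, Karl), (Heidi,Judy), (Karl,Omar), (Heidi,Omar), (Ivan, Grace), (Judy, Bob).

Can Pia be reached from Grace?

Yes

Explore from Grace.
Distance 1: reach Bob, Ivan.
Distance 2: reach Heidi, Judy.
Distance 3: reach Karl, Omar.
Distance 4: reach Pia.
Found Pia.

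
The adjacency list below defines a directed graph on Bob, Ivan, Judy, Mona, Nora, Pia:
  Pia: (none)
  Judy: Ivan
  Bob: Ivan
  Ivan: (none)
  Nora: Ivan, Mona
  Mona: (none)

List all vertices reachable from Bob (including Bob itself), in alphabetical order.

Bob, Ivan

Start at Bob.
Its neighbours: Ivan.
Nothing further is reachable.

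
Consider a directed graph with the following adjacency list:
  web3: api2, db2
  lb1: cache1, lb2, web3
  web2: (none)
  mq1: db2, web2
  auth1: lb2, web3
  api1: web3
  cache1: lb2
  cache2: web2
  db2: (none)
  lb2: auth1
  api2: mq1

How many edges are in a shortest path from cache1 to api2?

Distance 0: cache1.
Distance 1: lb2.
Distance 2: auth1.
Distance 3: web3.
Distance 4: api2, db2 — contains api2.

4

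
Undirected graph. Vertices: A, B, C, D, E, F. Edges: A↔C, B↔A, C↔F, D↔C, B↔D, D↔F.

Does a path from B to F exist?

Yes

Explore from B.
Distance 1: reach A, D.
Distance 2: reach C, F.
Found F.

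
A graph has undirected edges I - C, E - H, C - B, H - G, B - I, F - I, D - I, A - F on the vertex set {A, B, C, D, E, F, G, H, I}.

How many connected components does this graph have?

From A: component {A, B, C, D, F, I}.
From E: component {E, G, H}.
That's 2 components.

2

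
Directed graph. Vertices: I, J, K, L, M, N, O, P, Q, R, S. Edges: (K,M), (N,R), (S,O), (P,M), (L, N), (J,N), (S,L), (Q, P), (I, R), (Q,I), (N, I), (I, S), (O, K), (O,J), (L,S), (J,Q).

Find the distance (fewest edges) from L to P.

Distance 0: L.
Distance 1: N, S.
Distance 2: I, O, R.
Distance 3: J, K.
Distance 4: M, Q.
Distance 5: P — contains P.

5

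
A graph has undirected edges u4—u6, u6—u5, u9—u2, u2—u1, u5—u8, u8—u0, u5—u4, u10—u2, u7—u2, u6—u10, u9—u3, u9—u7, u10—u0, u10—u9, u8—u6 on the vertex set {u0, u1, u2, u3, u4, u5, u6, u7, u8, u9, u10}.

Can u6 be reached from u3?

Yes

Explore from u3.
Distance 1: reach u9.
Distance 2: reach u2, u7, u10.
Distance 3: reach u0, u1, u6.
Found u6.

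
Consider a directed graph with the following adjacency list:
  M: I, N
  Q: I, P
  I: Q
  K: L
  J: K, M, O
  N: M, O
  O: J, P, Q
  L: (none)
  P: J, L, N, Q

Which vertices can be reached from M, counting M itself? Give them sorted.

Start at M.
Its neighbours: I, N.
Then their neighbours: O, Q.
Then next layer: J, P.
Then next layer: K, L.
Every vertex is now reached.

I, J, K, L, M, N, O, P, Q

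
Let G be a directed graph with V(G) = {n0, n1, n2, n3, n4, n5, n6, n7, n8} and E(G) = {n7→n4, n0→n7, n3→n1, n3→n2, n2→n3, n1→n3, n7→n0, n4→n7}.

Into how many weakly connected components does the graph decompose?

From n0: component {n0, n4, n7}.
From n1: component {n1, n2, n3}.
From n5: component {n5}.
From n6: component {n6}.
From n8: component {n8}.
That's 5 components.

5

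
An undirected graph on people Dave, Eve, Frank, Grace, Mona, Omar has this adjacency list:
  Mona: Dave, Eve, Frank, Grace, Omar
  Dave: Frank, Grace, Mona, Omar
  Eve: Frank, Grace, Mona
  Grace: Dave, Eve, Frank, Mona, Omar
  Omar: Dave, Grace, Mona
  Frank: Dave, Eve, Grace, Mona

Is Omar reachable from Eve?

Yes

Explore from Eve.
Distance 1: reach Frank, Grace, Mona.
Distance 2: reach Dave, Omar.
Found Omar.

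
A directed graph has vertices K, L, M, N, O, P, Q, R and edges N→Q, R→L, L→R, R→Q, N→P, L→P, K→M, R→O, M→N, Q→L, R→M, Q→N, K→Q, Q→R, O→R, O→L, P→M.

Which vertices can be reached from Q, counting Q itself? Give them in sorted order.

Start at Q.
Its neighbours: L, N, R.
Then their neighbours: M, O, P.
Nothing further is reachable.

L, M, N, O, P, Q, R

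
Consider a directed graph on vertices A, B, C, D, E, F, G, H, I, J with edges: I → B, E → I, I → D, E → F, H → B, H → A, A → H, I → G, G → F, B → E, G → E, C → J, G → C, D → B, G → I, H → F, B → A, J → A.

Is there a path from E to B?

Explore from E.
Distance 1: reach F, I.
Distance 2: reach B, D, G.
Found B.

Yes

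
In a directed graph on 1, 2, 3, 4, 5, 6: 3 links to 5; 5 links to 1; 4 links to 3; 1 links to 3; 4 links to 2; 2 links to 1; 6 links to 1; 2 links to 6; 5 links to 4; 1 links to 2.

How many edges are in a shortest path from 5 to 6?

3

Distance 0: 5.
Distance 1: 1, 4.
Distance 2: 2, 3.
Distance 3: 6 — contains 6.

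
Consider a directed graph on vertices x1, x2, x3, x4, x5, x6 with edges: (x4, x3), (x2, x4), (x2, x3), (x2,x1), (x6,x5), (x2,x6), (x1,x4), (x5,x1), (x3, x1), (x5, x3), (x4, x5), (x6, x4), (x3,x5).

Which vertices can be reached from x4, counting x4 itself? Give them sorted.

x1, x3, x4, x5

Start at x4.
Its neighbours: x3, x5.
Then their neighbours: x1.
Nothing further is reachable.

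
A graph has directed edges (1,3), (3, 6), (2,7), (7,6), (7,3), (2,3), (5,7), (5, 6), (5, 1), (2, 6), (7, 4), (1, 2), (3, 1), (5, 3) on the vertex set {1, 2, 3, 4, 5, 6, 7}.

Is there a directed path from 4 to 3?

4 has no outgoing edges, so nothing is reachable from it.

No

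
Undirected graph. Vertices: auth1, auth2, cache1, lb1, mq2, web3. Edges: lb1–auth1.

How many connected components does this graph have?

From auth1: component {auth1, lb1}.
From auth2: component {auth2}.
From cache1: component {cache1}.
From mq2: component {mq2}.
From web3: component {web3}.
That's 5 components.

5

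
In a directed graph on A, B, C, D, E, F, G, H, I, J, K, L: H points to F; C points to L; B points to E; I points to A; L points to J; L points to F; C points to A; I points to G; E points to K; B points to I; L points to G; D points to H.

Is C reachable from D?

Explore from D.
Distance 1: reach H.
Distance 2: reach F.
The search from D is exhausted; no directed path reaches C.

No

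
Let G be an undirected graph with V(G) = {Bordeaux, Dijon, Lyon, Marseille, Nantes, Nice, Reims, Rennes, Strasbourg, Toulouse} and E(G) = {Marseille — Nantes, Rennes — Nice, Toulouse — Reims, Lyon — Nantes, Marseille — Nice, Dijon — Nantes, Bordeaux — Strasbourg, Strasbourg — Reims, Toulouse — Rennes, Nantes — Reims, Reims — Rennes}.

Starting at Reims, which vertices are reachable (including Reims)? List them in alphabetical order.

Bordeaux, Dijon, Lyon, Marseille, Nantes, Nice, Reims, Rennes, Strasbourg, Toulouse

Start at Reims.
Its neighbours: Nantes, Rennes, Strasbourg, Toulouse.
Then their neighbours: Bordeaux, Dijon, Lyon, Marseille, Nice.
Every vertex is now reached.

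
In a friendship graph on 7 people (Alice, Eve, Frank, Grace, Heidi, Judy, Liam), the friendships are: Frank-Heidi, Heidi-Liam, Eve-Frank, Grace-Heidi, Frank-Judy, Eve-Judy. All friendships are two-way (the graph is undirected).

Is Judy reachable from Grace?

Yes

Explore from Grace.
Distance 1: reach Heidi.
Distance 2: reach Frank, Liam.
Distance 3: reach Eve, Judy.
Found Judy.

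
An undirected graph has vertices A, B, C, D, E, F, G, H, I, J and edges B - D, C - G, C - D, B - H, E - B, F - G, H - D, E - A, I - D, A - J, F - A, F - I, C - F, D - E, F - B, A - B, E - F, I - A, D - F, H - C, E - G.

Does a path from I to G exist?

Explore from I.
Distance 1: reach A, D, F.
Distance 2: reach B, C, E, G, H, J.
Found G.

Yes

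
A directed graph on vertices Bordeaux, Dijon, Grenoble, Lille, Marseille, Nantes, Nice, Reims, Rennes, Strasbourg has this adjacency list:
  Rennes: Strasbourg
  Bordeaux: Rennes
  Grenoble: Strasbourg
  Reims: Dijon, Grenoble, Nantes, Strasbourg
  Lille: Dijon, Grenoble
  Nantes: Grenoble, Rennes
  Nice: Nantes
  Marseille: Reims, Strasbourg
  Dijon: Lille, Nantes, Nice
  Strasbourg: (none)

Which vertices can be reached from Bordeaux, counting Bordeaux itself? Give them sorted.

Bordeaux, Rennes, Strasbourg

Start at Bordeaux.
Its neighbours: Rennes.
Then their neighbours: Strasbourg.
Nothing further is reachable.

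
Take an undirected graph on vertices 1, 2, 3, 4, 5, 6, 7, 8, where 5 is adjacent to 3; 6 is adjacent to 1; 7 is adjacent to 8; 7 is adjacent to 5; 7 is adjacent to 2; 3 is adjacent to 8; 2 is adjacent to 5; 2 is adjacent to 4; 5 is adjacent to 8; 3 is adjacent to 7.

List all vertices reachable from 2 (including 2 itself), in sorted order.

Start at 2.
Its neighbours: 4, 5, 7.
Then their neighbours: 3, 8.
Nothing further is reachable.

2, 3, 4, 5, 7, 8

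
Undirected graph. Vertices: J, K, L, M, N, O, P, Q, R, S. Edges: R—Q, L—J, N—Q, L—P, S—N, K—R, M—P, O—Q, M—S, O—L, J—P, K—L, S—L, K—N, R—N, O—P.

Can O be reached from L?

Explore from L.
Distance 1: reach J, K, O, P, S.
Found O.

Yes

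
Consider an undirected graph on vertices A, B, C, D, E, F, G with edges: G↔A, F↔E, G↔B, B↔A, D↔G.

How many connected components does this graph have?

From A: component {A, B, D, G}.
From C: component {C}.
From E: component {E, F}.
That's 3 components.

3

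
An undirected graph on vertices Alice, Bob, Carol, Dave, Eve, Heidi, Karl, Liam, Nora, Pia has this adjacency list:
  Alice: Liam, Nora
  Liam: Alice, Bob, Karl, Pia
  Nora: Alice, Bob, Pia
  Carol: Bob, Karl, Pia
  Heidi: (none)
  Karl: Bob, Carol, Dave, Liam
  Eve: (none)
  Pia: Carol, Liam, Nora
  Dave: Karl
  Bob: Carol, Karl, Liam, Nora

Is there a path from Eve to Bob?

Eve has no edges, so nothing is reachable from it.

No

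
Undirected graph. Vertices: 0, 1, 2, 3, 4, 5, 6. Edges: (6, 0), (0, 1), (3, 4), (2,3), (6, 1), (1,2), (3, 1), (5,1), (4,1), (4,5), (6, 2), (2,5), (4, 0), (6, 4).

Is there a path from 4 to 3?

Explore from 4.
Distance 1: reach 0, 1, 3, 5, 6.
Found 3.

Yes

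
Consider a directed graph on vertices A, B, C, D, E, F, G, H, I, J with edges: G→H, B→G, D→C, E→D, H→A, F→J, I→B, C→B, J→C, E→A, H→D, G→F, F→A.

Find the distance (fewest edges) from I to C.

Distance 0: I.
Distance 1: B.
Distance 2: G.
Distance 3: F, H.
Distance 4: A, D, J.
Distance 5: C — contains C.

5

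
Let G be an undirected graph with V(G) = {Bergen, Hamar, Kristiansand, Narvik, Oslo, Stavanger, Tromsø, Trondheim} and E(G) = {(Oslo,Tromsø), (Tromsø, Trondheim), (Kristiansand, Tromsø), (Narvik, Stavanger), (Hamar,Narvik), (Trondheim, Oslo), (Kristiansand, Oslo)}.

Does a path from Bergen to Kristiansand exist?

Bergen has no edges, so nothing is reachable from it.

No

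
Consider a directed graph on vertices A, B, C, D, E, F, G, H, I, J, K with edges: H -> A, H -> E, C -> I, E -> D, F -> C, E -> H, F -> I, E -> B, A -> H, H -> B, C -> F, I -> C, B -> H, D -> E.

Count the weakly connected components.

5

From A: component {A, B, D, E, H}.
From C: component {C, F, I}.
From G: component {G}.
From J: component {J}.
From K: component {K}.
That's 5 components.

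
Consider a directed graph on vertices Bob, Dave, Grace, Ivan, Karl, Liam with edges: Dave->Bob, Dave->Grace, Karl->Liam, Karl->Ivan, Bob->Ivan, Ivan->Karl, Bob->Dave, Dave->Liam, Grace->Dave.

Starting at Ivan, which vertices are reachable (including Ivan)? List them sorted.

Start at Ivan.
Its neighbours: Karl.
Then their neighbours: Liam.
Nothing further is reachable.

Ivan, Karl, Liam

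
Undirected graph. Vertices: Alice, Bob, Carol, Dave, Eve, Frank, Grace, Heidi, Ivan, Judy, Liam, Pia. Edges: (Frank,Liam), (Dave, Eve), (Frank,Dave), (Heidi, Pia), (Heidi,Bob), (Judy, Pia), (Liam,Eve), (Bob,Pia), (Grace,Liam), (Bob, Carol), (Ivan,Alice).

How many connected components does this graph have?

From Alice: component {Alice, Ivan}.
From Bob: component {Bob, Carol, Heidi, Judy, Pia}.
From Dave: component {Dave, Eve, Frank, Grace, Liam}.
That's 3 components.

3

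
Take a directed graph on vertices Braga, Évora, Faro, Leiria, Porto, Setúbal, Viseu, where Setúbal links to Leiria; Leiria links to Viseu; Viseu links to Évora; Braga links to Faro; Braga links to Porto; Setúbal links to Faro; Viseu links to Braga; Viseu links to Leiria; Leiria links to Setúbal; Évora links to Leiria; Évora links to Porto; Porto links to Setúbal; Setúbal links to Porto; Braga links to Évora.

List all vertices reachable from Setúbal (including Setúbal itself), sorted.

Braga, Évora, Faro, Leiria, Porto, Setúbal, Viseu

Start at Setúbal.
Its neighbours: Faro, Leiria, Porto.
Then their neighbours: Viseu.
Then next layer: Braga, Évora.
Every vertex is now reached.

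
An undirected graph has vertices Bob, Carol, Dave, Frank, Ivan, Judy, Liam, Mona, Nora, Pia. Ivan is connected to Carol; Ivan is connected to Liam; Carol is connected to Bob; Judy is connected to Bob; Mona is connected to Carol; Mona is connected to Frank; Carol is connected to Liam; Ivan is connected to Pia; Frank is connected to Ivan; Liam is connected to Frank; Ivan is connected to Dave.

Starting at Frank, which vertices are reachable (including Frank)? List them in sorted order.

Start at Frank.
Its neighbours: Ivan, Liam, Mona.
Then their neighbours: Carol, Dave, Pia.
Then next layer: Bob.
Then next layer: Judy.
Nothing further is reachable.

Bob, Carol, Dave, Frank, Ivan, Judy, Liam, Mona, Pia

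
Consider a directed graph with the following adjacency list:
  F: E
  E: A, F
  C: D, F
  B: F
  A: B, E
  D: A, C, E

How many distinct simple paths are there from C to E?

4

C→D→A→B→F→E
C→D→A→E
C→D→E
C→F→E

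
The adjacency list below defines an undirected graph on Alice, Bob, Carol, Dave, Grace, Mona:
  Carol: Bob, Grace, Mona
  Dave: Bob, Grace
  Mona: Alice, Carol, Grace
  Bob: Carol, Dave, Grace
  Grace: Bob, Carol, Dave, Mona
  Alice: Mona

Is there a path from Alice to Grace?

Explore from Alice.
Distance 1: reach Mona.
Distance 2: reach Carol, Grace.
Found Grace.

Yes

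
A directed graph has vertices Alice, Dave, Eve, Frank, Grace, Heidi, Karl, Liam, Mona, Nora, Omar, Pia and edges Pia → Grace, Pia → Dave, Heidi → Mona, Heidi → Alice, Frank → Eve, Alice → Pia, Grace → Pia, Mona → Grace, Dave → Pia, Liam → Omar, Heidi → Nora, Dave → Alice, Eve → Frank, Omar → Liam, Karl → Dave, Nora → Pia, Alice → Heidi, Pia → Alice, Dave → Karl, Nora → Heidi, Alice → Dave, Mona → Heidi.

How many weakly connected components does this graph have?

From Alice: component {Alice, Dave, Grace, Heidi, Karl, Mona, Nora, Pia}.
From Eve: component {Eve, Frank}.
From Liam: component {Liam, Omar}.
That's 3 components.

3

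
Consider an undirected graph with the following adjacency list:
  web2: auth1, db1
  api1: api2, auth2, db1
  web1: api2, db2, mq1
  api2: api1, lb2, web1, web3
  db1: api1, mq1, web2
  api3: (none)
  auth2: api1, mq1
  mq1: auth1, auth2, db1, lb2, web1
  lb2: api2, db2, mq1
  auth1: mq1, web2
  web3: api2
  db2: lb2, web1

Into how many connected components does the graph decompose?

2

From api1: component {api1, api2, auth1, auth2, db1, db2, lb2, mq1, web1, web2, web3}.
From api3: component {api3}.
That's 2 components.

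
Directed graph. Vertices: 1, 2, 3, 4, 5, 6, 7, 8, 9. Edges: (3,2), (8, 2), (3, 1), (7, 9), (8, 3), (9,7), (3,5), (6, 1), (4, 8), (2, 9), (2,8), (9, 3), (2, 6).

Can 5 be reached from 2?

Yes

Explore from 2.
Distance 1: reach 6, 8, 9.
Distance 2: reach 1, 3, 7.
Distance 3: reach 5.
Found 5.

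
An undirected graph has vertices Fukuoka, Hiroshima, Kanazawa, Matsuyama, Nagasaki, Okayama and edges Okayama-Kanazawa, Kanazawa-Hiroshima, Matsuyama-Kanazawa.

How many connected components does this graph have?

3

From Fukuoka: component {Fukuoka}.
From Hiroshima: component {Hiroshima, Kanazawa, Matsuyama, Okayama}.
From Nagasaki: component {Nagasaki}.
That's 3 components.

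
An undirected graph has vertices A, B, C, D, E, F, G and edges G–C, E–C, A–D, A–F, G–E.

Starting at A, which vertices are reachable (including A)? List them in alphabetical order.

Start at A.
Its neighbours: D, F.
Nothing further is reachable.

A, D, F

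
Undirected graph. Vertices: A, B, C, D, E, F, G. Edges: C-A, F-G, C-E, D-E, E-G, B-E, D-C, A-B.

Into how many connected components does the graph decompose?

1

From A: component {A, B, C, D, E, F, G}.
That's 1 component.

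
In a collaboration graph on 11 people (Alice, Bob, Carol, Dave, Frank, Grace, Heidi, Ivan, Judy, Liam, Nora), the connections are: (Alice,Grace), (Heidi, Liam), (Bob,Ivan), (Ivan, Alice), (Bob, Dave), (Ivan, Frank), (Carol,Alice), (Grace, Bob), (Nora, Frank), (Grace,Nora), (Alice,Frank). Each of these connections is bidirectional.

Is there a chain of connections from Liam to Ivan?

No

Explore from Liam.
Distance 1: reach Heidi.
The search is exhausted without reaching Ivan; it lies in a different component.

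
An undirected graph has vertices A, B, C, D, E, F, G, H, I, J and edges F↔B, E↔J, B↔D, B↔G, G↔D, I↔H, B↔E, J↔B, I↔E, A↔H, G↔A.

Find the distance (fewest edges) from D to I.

3

Distance 0: D.
Distance 1: B, G.
Distance 2: A, E, F, J.
Distance 3: H, I — contains I.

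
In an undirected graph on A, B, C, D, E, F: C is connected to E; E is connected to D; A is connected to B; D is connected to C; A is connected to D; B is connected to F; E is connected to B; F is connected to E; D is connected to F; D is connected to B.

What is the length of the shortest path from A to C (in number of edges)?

Distance 0: A.
Distance 1: B, D.
Distance 2: C, E, F — contains C.

2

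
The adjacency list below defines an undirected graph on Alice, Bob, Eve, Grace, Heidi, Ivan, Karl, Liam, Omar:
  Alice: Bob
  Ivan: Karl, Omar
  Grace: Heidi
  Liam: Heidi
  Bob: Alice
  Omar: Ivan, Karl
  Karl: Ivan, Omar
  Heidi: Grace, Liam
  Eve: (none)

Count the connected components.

From Alice: component {Alice, Bob}.
From Eve: component {Eve}.
From Grace: component {Grace, Heidi, Liam}.
From Ivan: component {Ivan, Karl, Omar}.
That's 4 components.

4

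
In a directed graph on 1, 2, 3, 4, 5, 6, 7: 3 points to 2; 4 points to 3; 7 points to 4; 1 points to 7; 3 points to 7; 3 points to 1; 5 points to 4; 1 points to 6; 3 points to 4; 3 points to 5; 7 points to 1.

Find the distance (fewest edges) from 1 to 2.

Distance 0: 1.
Distance 1: 6, 7.
Distance 2: 4.
Distance 3: 3.
Distance 4: 2, 5 — contains 2.

4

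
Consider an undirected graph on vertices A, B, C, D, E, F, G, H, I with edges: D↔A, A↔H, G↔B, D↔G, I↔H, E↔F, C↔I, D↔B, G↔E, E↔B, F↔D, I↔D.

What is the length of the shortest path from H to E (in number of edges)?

Distance 0: H.
Distance 1: A, I.
Distance 2: C, D.
Distance 3: B, F, G.
Distance 4: E — contains E.

4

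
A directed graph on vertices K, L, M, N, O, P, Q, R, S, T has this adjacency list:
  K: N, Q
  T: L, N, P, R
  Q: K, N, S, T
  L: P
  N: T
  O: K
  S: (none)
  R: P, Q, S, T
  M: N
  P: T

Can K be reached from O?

Yes

Explore from O.
Distance 1: reach K.
Found K.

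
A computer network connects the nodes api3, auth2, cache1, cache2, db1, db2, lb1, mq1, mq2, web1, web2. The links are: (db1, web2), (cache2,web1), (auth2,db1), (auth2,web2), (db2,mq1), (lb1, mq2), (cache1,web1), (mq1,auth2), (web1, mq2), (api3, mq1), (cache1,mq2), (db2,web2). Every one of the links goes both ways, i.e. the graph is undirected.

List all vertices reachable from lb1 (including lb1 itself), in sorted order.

cache1, cache2, lb1, mq2, web1

Start at lb1.
Its neighbours: mq2.
Then their neighbours: cache1, web1.
Then next layer: cache2.
Nothing further is reachable.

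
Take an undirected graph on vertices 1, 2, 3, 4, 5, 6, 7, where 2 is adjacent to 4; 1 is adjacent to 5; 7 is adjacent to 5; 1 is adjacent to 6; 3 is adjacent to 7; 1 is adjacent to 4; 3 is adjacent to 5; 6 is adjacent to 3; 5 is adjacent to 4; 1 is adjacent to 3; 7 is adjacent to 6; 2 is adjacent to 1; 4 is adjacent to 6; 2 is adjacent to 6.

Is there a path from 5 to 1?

Yes

Explore from 5.
Distance 1: reach 1, 3, 4, 7.
Found 1.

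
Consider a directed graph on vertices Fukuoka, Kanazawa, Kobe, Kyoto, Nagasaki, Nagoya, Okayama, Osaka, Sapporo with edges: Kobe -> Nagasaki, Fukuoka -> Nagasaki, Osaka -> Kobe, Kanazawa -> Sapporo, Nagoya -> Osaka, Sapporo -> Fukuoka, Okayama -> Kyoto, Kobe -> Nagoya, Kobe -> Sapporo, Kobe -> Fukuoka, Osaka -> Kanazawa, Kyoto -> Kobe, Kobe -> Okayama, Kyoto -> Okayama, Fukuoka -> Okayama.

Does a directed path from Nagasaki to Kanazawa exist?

Nagasaki has no outgoing edges, so nothing is reachable from it.

No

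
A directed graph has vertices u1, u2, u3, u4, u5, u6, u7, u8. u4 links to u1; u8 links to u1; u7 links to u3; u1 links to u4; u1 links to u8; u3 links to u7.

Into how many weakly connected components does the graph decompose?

5

From u1: component {u1, u4, u8}.
From u2: component {u2}.
From u3: component {u3, u7}.
From u5: component {u5}.
From u6: component {u6}.
That's 5 components.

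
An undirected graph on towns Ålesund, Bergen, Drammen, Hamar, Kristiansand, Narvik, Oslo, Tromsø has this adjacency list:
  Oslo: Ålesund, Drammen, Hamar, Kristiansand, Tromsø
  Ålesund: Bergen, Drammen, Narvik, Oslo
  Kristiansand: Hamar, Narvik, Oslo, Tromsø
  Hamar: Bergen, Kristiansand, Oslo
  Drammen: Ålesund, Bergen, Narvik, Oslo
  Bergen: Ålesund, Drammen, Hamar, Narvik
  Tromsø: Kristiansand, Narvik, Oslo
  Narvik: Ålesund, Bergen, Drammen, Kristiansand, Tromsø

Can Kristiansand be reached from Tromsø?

Yes

Explore from Tromsø.
Distance 1: reach Kristiansand, Narvik, Oslo.
Found Kristiansand.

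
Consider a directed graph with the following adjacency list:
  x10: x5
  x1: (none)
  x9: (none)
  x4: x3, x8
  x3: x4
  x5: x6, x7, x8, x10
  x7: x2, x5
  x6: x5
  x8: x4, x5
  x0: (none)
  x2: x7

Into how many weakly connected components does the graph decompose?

From x0: component {x0}.
From x1: component {x1}.
From x2: component {x2, x3, x4, x5, x6, x7, x8, x10}.
From x9: component {x9}.
That's 4 components.

4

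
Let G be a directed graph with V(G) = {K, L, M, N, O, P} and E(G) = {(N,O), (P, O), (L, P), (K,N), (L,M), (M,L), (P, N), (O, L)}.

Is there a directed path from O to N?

Yes

Explore from O.
Distance 1: reach L.
Distance 2: reach M, P.
Distance 3: reach N.
Found N.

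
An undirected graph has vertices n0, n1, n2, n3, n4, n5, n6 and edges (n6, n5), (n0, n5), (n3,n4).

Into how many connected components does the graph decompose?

From n0: component {n0, n5, n6}.
From n1: component {n1}.
From n2: component {n2}.
From n3: component {n3, n4}.
That's 4 components.

4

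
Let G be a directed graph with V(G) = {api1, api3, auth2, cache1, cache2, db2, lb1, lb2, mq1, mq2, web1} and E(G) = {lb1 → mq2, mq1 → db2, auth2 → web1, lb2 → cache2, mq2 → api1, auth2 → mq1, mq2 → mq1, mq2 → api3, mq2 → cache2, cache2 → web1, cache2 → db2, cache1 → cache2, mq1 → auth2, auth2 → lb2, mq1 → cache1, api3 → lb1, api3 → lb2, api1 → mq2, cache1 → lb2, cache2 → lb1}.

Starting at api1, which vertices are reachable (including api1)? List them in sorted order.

Start at api1.
Its neighbours: mq2.
Then their neighbours: api3, cache2, mq1.
Then next layer: auth2, cache1, db2, lb1, lb2, web1.
Every vertex is now reached.

api1, api3, auth2, cache1, cache2, db2, lb1, lb2, mq1, mq2, web1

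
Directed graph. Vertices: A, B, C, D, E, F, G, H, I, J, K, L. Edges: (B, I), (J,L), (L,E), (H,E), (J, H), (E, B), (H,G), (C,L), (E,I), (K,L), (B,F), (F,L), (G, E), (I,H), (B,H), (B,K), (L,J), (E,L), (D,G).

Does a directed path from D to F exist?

Explore from D.
Distance 1: reach G.
Distance 2: reach E.
Distance 3: reach B, I, L.
Distance 4: reach F, H, J, K.
Found F.

Yes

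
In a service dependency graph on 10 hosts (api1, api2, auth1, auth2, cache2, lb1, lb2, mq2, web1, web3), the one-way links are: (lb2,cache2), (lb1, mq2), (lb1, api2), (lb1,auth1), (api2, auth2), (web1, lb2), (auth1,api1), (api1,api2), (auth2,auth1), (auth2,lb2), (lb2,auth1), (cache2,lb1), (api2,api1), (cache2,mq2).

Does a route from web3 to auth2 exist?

web3 has no outgoing edges, so nothing is reachable from it.

No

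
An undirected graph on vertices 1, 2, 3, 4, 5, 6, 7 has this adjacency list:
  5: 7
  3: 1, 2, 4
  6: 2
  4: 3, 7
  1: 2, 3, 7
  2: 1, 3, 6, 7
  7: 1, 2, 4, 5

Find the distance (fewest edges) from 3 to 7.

Distance 0: 3.
Distance 1: 1, 2, 4.
Distance 2: 6, 7 — contains 7.

2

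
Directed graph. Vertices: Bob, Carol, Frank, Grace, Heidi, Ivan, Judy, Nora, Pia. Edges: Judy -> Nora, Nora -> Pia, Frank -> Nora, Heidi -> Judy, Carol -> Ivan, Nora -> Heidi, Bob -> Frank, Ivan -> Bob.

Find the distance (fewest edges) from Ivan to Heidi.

4

Distance 0: Ivan.
Distance 1: Bob.
Distance 2: Frank.
Distance 3: Nora.
Distance 4: Heidi, Pia — contains Heidi.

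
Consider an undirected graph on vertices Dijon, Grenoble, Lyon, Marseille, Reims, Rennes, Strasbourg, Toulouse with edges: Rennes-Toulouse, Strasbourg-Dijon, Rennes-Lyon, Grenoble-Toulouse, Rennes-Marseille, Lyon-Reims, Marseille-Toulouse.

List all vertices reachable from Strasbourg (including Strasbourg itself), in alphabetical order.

Dijon, Strasbourg

Start at Strasbourg.
Its neighbours: Dijon.
Nothing further is reachable.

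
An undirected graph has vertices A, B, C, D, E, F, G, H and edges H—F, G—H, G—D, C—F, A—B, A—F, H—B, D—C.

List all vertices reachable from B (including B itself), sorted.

A, B, C, D, F, G, H

Start at B.
Its neighbours: A, H.
Then their neighbours: F, G.
Then next layer: C, D.
Nothing further is reachable.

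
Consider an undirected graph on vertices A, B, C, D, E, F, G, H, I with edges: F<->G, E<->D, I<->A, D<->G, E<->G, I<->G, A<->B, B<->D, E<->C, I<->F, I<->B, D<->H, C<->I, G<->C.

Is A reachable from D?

Yes

Explore from D.
Distance 1: reach B, E, G, H.
Distance 2: reach A, C, F, I.
Found A.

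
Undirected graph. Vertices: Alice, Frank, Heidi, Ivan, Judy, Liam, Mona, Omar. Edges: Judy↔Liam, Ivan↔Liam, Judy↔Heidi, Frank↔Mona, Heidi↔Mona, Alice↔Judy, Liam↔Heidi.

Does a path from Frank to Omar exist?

No

Explore from Frank.
Distance 1: reach Mona.
Distance 2: reach Heidi.
Distance 3: reach Judy, Liam.
Distance 4: reach Alice, Ivan.
The search is exhausted without reaching Omar; it lies in a different component.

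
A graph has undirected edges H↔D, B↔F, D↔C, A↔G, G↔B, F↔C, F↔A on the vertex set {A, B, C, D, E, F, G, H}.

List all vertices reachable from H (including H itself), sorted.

Start at H.
Its neighbours: D.
Then their neighbours: C.
Then next layer: F.
Then next layer: A, B.
Then next layer: G.
Nothing further is reachable.

A, B, C, D, F, G, H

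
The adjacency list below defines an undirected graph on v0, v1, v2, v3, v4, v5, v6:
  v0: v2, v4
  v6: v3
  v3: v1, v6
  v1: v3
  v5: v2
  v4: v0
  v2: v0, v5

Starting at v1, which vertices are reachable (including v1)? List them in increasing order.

Start at v1.
Its neighbours: v3.
Then their neighbours: v6.
Nothing further is reachable.

v1, v3, v6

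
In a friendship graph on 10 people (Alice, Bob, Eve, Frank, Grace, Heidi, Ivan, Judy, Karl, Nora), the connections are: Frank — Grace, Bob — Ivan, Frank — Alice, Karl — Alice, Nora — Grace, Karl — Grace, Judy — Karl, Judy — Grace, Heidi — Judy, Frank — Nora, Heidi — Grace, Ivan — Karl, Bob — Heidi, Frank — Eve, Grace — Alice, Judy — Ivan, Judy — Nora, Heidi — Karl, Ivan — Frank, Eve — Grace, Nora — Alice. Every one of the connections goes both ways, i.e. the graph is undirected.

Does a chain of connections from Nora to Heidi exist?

Explore from Nora.
Distance 1: reach Alice, Frank, Grace, Judy.
Distance 2: reach Eve, Heidi, Ivan, Karl.
Found Heidi.

Yes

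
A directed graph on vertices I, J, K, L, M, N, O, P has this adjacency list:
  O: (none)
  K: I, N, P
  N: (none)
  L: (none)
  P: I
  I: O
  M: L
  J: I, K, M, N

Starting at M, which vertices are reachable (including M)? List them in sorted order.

Start at M.
Its neighbours: L.
Nothing further is reachable.

L, M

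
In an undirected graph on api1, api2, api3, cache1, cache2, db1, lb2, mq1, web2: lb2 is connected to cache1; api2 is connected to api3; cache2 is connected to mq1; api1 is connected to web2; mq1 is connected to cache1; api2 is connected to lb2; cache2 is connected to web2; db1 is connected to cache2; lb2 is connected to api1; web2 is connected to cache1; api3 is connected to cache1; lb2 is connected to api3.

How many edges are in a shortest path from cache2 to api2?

Distance 0: cache2.
Distance 1: db1, mq1, web2.
Distance 2: api1, cache1.
Distance 3: api3, lb2.
Distance 4: api2 — contains api2.

4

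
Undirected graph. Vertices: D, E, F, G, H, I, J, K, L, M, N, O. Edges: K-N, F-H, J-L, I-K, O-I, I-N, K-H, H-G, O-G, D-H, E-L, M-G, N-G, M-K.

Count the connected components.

From D: component {D, F, G, H, I, K, M, N, O}.
From E: component {E, J, L}.
That's 2 components.

2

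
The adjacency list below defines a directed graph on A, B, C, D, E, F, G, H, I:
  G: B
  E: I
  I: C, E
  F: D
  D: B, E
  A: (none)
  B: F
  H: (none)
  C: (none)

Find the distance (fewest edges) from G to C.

6

Distance 0: G.
Distance 1: B.
Distance 2: F.
Distance 3: D.
Distance 4: E.
Distance 5: I.
Distance 6: C — contains C.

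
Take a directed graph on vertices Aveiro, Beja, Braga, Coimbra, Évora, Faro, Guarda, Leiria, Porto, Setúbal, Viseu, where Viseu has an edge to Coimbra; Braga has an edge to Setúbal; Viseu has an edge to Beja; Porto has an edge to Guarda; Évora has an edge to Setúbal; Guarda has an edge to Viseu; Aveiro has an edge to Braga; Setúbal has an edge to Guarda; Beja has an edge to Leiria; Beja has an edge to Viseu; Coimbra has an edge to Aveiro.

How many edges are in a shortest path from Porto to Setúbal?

Distance 0: Porto.
Distance 1: Guarda.
Distance 2: Viseu.
Distance 3: Beja, Coimbra.
Distance 4: Aveiro, Leiria.
Distance 5: Braga.
Distance 6: Setúbal — contains Setúbal.

6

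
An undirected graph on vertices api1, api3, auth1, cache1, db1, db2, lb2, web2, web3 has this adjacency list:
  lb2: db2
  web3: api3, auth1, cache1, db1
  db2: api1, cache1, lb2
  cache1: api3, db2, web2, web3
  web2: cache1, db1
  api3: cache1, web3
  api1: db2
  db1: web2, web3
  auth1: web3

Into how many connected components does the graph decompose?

From api1: component {api1, api3, auth1, cache1, db1, db2, lb2, web2, web3}.
That's 1 component.

1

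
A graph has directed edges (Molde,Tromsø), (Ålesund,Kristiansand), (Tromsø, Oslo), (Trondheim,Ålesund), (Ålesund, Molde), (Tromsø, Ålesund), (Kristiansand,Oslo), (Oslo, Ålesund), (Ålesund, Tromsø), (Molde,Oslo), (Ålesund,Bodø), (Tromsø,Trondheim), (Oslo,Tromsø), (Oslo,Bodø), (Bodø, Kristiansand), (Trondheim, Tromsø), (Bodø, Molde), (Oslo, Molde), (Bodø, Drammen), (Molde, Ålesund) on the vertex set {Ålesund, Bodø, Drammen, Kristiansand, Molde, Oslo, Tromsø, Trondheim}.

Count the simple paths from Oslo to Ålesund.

9

Oslo→Ålesund
Oslo→Bodø→Molde→Ålesund
Oslo→Bodø→Molde→Tromsø→Ålesund
Oslo→Bodø→Molde→Tromsø→Trondheim→Ålesund
Oslo→Molde→Ålesund
Oslo→Molde→Tromsø→Ålesund
Oslo→Molde→Tromsø→Trondheim→Ålesund
Oslo→Tromsø→Ålesund
Oslo→Tromsø→Trondheim→Ålesund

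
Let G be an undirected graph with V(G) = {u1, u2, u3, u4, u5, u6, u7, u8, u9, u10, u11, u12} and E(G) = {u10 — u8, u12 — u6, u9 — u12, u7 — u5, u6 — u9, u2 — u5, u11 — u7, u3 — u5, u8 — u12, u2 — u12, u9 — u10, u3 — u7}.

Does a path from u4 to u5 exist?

u4 has no edges, so nothing is reachable from it.

No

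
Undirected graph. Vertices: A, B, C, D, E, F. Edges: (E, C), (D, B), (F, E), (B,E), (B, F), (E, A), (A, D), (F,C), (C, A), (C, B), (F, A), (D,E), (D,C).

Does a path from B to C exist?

Explore from B.
Distance 1: reach C, D, E, F.
Found C.

Yes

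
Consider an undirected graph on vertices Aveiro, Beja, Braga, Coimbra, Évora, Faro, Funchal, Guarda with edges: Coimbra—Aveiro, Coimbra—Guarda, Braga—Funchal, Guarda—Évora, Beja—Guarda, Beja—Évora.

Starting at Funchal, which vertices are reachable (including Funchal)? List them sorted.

Braga, Funchal

Start at Funchal.
Its neighbours: Braga.
Nothing further is reachable.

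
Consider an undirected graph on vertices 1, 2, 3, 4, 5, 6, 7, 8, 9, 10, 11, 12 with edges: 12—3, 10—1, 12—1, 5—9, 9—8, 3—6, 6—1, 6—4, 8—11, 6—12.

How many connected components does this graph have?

4

From 1: component {1, 3, 4, 6, 10, 12}.
From 2: component {2}.
From 5: component {5, 8, 9, 11}.
From 7: component {7}.
That's 4 components.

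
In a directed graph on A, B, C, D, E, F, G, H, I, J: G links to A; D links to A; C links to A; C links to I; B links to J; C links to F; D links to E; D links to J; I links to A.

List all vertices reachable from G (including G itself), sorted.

A, G

Start at G.
Its neighbours: A.
Nothing further is reachable.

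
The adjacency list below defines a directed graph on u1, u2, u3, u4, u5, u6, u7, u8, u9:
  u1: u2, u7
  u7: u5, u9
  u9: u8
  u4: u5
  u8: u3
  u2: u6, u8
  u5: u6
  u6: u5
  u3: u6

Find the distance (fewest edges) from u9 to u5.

Distance 0: u9.
Distance 1: u8.
Distance 2: u3.
Distance 3: u6.
Distance 4: u5 — contains u5.

4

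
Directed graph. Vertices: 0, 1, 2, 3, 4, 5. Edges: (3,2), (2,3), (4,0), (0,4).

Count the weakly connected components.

4

From 0: component {0, 4}.
From 1: component {1}.
From 2: component {2, 3}.
From 5: component {5}.
That's 4 components.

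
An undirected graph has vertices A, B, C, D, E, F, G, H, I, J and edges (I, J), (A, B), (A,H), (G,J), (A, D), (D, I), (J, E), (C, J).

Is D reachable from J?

Explore from J.
Distance 1: reach C, E, G, I.
Distance 2: reach D.
Found D.

Yes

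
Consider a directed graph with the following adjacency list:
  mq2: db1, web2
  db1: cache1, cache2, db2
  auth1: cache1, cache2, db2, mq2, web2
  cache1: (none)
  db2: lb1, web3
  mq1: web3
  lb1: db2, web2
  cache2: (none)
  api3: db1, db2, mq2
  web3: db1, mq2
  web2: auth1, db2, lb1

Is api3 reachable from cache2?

No

cache2 has no outgoing edges, so nothing is reachable from it.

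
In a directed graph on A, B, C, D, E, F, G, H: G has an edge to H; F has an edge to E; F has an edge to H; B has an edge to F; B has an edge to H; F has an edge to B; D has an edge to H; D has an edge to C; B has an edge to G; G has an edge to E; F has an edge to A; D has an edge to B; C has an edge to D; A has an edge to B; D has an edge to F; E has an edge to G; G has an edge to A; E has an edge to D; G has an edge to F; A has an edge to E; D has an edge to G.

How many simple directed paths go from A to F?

A→B→F
A→B→G→E→D→F
A→B→G→F
A→E→D→B→F
A→E→D→B→G→F
A→E→D→F
A→E→D→G→F
A→E→G→F

8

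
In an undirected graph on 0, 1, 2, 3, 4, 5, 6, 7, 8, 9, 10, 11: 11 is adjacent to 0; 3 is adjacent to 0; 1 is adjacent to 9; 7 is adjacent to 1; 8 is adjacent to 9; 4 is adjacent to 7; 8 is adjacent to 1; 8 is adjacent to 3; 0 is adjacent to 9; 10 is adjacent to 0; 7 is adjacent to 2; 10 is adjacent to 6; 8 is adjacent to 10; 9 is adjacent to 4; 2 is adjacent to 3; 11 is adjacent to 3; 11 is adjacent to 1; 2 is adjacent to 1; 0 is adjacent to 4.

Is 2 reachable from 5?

No

5 has no edges, so nothing is reachable from it.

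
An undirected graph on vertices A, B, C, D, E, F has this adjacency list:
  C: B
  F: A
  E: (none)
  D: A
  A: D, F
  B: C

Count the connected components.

From A: component {A, D, F}.
From B: component {B, C}.
From E: component {E}.
That's 3 components.

3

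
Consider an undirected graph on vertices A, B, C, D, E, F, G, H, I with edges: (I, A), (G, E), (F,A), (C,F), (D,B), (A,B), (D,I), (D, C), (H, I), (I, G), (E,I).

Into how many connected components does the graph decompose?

From A: component {A, B, C, D, E, F, G, H, I}.
That's 1 component.

1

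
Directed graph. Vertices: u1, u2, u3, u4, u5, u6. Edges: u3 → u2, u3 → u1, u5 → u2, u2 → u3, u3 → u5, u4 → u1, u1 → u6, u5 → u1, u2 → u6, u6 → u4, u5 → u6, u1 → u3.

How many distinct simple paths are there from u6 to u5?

u6→u4→u1→u3→u5

1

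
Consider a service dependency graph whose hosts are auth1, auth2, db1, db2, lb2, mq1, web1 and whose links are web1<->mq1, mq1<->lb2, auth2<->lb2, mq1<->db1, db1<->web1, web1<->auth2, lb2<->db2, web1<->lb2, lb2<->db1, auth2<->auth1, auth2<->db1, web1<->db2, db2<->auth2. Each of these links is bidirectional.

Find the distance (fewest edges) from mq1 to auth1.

Distance 0: mq1.
Distance 1: db1, lb2, web1.
Distance 2: auth2, db2.
Distance 3: auth1 — contains auth1.

3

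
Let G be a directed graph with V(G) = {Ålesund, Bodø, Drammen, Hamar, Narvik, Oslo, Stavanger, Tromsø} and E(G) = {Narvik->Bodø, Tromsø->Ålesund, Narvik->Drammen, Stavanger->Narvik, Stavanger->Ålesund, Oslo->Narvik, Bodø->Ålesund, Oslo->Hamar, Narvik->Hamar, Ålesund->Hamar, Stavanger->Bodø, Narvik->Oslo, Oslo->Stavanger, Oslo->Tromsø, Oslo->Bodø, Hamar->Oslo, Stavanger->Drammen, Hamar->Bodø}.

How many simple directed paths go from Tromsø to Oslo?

Tromsø→Ålesund→Hamar→Oslo

1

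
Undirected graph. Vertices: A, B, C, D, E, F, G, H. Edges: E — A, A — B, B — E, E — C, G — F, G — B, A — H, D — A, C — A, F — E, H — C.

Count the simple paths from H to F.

13

H–A–B–E–F
H–A–B–G–F
H–A–C–E–B–G–F
H–A–C–E–F
H–A–E–B–G–F
H–A–E–F
H–C–A–B–E–F
H–C–A–B–G–F
H–C–A–E–B–G–F
H–C–A–E–F
H–C–E–A–B–G–F
H–C–E–B–G–F
H–C–E–F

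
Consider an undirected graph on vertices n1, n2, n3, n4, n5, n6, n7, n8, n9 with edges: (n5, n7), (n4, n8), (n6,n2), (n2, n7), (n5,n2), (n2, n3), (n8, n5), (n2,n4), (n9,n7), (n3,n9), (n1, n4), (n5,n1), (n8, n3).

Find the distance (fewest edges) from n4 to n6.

Distance 0: n4.
Distance 1: n1, n2, n8.
Distance 2: n3, n5, n6, n7 — contains n6.

2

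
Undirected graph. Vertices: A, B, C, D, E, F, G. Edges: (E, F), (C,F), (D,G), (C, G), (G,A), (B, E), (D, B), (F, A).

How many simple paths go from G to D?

G–A–F–E–B–D
G–C–F–E–B–D
G–D

3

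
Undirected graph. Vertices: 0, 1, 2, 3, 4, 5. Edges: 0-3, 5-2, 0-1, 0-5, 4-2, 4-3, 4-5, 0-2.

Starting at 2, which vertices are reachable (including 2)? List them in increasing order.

Start at 2.
Its neighbours: 0, 4, 5.
Then their neighbours: 1, 3.
Every vertex is now reached.

0, 1, 2, 3, 4, 5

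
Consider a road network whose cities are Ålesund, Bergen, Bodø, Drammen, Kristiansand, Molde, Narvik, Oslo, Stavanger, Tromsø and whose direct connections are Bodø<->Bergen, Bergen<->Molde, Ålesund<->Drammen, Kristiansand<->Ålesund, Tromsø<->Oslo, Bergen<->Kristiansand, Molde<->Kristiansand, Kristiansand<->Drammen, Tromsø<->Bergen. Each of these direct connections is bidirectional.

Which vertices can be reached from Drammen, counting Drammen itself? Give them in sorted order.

Start at Drammen.
Its neighbours: Ålesund, Kristiansand.
Then their neighbours: Bergen, Molde.
Then next layer: Bodø, Tromsø.
Then next layer: Oslo.
Nothing further is reachable.

Ålesund, Bergen, Bodø, Drammen, Kristiansand, Molde, Oslo, Tromsø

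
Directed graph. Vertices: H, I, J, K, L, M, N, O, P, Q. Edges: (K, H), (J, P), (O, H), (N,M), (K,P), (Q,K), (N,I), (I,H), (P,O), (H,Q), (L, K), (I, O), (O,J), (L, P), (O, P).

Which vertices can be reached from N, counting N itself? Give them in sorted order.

Start at N.
Its neighbours: I, M.
Then their neighbours: H, O.
Then next layer: J, P, Q.
Then next layer: K.
Nothing further is reachable.

H, I, J, K, M, N, O, P, Q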